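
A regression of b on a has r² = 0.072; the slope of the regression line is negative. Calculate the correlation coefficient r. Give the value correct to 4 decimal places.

|r| = √0.072 = 0.2683
The association is negative, so r = −0.2683.

-0.2683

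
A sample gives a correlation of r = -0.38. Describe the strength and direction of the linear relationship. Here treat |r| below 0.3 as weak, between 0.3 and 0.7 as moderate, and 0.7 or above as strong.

r = -0.38 < 0 so the relationship is negative.
|r| = 0.38, which falls in the moderate range.

moderate negative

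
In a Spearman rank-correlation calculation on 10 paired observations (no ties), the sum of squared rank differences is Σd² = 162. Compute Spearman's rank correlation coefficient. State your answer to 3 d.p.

0.018

ρ = 1 − 6Σd² / [n(n²−1)] = 1 − 6×162 / (10×99)
  = 1 − 972/990 = 1 − 0.9818 ≈ 0.018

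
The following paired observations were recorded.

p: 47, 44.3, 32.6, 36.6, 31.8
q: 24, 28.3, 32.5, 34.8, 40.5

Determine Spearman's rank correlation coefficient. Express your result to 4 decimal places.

-0.9000

Rank p: 5, 4, 2, 3, 1
Rank q: 1, 2, 3, 4, 5
d = rank(p) − rank(q): 4, 2, -1, -1, -4; Σd² = 38
ρ = 1 − 6Σd² / [n(n²−1)] = 1 − 6×38 / (5×24) = 1 − 228/120 ≈ -0.9000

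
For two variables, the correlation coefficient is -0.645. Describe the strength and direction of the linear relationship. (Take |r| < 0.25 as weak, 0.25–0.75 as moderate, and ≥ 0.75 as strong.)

moderate negative

r = -0.645 < 0 so the relationship is negative.
|r| = 0.645, which falls in the moderate range.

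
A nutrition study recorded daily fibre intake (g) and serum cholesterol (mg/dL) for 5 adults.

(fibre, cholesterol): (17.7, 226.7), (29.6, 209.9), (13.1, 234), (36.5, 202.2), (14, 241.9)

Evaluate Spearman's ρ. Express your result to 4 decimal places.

-0.9000

Rank fibre: 3, 4, 1, 5, 2
Rank cholesterol: 3, 2, 4, 1, 5
d = rank(fibre) − rank(cholesterol): 0, 2, -3, 4, -3; Σd² = 38
ρ = 1 − 6Σd² / [n(n²−1)] = 1 − 6×38 / (5×24) = 1 − 228/120 ≈ -0.9000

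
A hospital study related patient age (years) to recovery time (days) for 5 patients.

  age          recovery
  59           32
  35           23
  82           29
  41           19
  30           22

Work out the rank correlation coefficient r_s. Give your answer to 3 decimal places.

Rank age: 4, 2, 5, 3, 1
Rank recovery: 5, 3, 4, 1, 2
d = rank(age) − rank(recovery): -1, -1, 1, 2, -1; Σd² = 8
ρ = 1 − 6Σd² / [n(n²−1)] = 1 − 6×8 / (5×24) = 1 − 48/120 ≈ 0.600

0.600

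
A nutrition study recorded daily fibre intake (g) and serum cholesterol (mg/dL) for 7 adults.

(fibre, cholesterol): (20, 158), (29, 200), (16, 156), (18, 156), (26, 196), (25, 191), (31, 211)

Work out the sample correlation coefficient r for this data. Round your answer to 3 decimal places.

n = 7, Σx = 165, Σy = 1268, Σx² = 4083, Σy² = 233054, Σxy = 30676
nΣxy − ΣxΣy = 214732 − 209220 = 5512
nΣx² − (Σx)² = 28581 − 27225 = 1356; nΣy² − (Σy)² = 1631378 − 1607824 = 23554
r = 5512 / √(1356 × 23554) = 5512 / 5651.4798 ≈ 0.975

0.975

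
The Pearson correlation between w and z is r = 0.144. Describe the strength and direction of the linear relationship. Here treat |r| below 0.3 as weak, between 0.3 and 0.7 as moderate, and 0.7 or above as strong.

r = 0.144 > 0 so the relationship is positive.
|r| = 0.144, which falls in the weak range.

weak positive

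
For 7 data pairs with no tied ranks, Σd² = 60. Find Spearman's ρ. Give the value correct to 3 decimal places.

-0.071

ρ = 1 − 6Σd² / [n(n²−1)] = 1 − 6×60 / (7×48)
  = 1 − 360/336 = 1 − 1.0714 ≈ -0.071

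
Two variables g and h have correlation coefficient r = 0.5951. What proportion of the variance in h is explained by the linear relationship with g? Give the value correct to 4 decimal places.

0.3541

r² = (0.5951)² = 0.3541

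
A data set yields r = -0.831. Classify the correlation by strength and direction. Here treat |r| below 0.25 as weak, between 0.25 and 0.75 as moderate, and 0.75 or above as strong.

strong negative

r = -0.831 < 0 so the relationship is negative.
|r| = 0.831, which falls in the strong range.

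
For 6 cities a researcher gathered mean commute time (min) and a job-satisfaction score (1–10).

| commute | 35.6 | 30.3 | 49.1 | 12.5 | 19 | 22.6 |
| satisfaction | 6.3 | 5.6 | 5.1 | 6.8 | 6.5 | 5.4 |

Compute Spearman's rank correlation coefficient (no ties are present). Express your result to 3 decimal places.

Rank commute: 5, 4, 6, 1, 2, 3
Rank satisfaction: 4, 3, 1, 6, 5, 2
d = rank(commute) − rank(satisfaction): 1, 1, 5, -5, -3, 1; Σd² = 62
ρ = 1 − 6Σd² / [n(n²−1)] = 1 − 6×62 / (6×35) = 1 − 372/210 ≈ -0.771

-0.771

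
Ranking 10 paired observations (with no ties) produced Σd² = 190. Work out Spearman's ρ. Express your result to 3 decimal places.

-0.152

ρ = 1 − 6Σd² / [n(n²−1)] = 1 − 6×190 / (10×99)
  = 1 − 1140/990 = 1 − 1.1515 ≈ -0.152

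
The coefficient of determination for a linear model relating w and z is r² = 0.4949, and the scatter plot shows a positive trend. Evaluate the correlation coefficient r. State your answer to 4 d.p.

|r| = √0.4949 = 0.7035
The association is positive, so r = 0.7035.

0.7035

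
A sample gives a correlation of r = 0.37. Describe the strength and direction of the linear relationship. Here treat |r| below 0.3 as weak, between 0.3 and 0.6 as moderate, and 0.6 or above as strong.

moderate positive

r = 0.37 > 0 so the relationship is positive.
|r| = 0.37, which falls in the moderate range.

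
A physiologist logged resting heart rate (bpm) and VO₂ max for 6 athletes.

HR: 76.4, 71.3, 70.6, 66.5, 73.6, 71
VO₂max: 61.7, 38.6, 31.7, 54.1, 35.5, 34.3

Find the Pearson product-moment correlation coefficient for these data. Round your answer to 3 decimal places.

0.178

n = 6, Σx = 429.4, Σy = 255.9, Σx² = 30785.22, Σy² = 11665.29, Σxy = 18349.83
nΣxy − ΣxΣy = 110098.98 − 109883.46 = 215.52
nΣx² − (Σx)² = 184711.32 − 184384.36 = 326.96; nΣy² − (Σy)² = 69991.74 − 65484.81 = 4506.93
r = 215.52 / √(326.96 × 4506.93) = 215.52 / 1213.9134 ≈ 0.178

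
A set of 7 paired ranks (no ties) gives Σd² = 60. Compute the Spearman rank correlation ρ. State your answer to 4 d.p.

ρ = 1 − 6Σd² / [n(n²−1)] = 1 − 6×60 / (7×48)
  = 1 − 360/336 = 1 − 1.07143 ≈ -0.0714

-0.0714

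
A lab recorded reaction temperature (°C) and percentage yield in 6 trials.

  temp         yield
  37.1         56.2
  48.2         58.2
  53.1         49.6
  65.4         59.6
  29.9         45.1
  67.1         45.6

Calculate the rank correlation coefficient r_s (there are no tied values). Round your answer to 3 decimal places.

Rank temp: 2, 3, 4, 5, 1, 6
Rank yield: 4, 5, 3, 6, 1, 2
d = rank(temp) − rank(yield): -2, -2, 1, -1, 0, 4; Σd² = 26
ρ = 1 − 6Σd² / [n(n²−1)] = 1 − 6×26 / (6×35) = 1 − 156/210 ≈ 0.257

0.257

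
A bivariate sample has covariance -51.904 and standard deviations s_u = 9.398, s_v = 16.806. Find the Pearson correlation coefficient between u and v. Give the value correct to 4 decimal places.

-0.3286

r = Cov(u,v) / (s_u · s_v) = -51.904 / (9.398 × 16.806)
  = -51.904 / 157.9428 ≈ -0.3286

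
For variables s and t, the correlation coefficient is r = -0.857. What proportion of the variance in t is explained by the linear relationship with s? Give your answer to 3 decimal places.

0.734

r² = (-0.857)² = 0.734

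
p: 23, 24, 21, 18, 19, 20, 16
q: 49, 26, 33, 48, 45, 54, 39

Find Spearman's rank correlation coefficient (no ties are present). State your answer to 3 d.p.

Rank p: 6, 7, 5, 2, 3, 4, 1
Rank q: 6, 1, 2, 5, 4, 7, 3
d = rank(p) − rank(q): 0, 6, 3, -3, -1, -3, -2; Σd² = 68
ρ = 1 − 6Σd² / [n(n²−1)] = 1 − 6×68 / (7×48) = 1 − 408/336 ≈ -0.214

-0.214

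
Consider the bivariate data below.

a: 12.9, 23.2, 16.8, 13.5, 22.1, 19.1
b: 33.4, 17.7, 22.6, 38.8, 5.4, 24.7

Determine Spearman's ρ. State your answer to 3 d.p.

-0.829

Rank a: 1, 6, 3, 2, 5, 4
Rank b: 5, 2, 3, 6, 1, 4
d = rank(a) − rank(b): -4, 4, 0, -4, 4, 0; Σd² = 64
ρ = 1 − 6Σd² / [n(n²−1)] = 1 − 6×64 / (6×35) = 1 − 384/210 ≈ -0.829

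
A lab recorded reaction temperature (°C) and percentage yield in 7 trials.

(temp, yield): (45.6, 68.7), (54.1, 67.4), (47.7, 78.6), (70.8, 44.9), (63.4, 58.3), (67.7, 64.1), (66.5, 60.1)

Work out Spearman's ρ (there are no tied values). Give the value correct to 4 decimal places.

-0.8214

Rank temp: 1, 3, 2, 7, 4, 6, 5
Rank yield: 6, 5, 7, 1, 2, 4, 3
d = rank(temp) − rank(yield): -5, -2, -5, 6, 2, 2, 2; Σd² = 102
ρ = 1 − 6Σd² / [n(n²−1)] = 1 − 6×102 / (7×48) = 1 − 612/336 ≈ -0.8214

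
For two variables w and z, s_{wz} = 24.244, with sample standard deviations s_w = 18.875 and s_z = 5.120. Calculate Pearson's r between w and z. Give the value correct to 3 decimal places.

0.251

r = Cov(w,z) / (s_w · s_z) = 24.244 / (18.875 × 5.120)
  = 24.244 / 96.6400 ≈ 0.251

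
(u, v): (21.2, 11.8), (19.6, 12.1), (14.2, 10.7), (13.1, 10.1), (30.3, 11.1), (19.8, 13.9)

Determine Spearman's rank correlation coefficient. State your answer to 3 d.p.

Rank u: 5, 3, 2, 1, 6, 4
Rank v: 4, 5, 2, 1, 3, 6
d = rank(u) − rank(v): 1, -2, 0, 0, 3, -2; Σd² = 18
ρ = 1 − 6Σd² / [n(n²−1)] = 1 − 6×18 / (6×35) = 1 − 108/210 ≈ 0.486

0.486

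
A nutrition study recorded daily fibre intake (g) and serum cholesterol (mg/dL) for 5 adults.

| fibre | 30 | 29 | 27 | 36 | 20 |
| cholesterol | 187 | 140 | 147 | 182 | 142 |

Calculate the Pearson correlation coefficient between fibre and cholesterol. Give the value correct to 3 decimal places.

n = 5, Σx = 142, Σy = 798, Σx² = 4166, Σy² = 129466, Σxy = 23031
nΣxy − ΣxΣy = 115155 − 113316 = 1839
nΣx² − (Σx)² = 20830 − 20164 = 666; nΣy² − (Σy)² = 647330 − 636804 = 10526
r = 1839 / √(666 × 10526) = 1839 / 2647.7001 ≈ 0.695

0.695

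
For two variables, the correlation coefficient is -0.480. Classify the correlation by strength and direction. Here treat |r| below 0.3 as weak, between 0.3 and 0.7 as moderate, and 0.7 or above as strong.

r = -0.480 < 0 so the relationship is negative.
|r| = 0.480, which falls in the moderate range.

moderate negative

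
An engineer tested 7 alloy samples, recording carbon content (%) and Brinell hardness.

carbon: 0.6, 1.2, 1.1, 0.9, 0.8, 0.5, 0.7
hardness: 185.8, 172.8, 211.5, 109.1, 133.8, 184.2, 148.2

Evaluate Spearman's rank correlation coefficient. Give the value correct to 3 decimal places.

Rank carbon: 2, 7, 6, 5, 4, 1, 3
Rank hardness: 6, 4, 7, 1, 2, 5, 3
d = rank(carbon) − rank(hardness): -4, 3, -1, 4, 2, -4, 0; Σd² = 62
ρ = 1 − 6Σd² / [n(n²−1)] = 1 − 6×62 / (7×48) = 1 − 372/336 ≈ -0.107

-0.107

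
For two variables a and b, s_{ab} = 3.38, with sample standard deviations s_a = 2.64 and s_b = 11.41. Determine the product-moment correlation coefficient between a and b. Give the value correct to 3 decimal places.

r = Cov(a,b) / (s_a · s_b) = 3.38 / (2.64 × 11.41)
  = 3.38 / 30.1224 ≈ 0.112

0.112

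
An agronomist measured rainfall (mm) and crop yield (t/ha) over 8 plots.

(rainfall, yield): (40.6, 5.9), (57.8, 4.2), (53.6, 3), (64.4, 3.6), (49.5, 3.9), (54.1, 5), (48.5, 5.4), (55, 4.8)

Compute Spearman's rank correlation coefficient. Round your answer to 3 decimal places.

Rank rainfall: 1, 7, 4, 8, 3, 5, 2, 6
Rank yield: 8, 4, 1, 2, 3, 6, 7, 5
d = rank(rainfall) − rank(yield): -7, 3, 3, 6, 0, -1, -5, 1; Σd² = 130
ρ = 1 − 6Σd² / [n(n²−1)] = 1 − 6×130 / (8×63) = 1 − 780/504 ≈ -0.548

-0.548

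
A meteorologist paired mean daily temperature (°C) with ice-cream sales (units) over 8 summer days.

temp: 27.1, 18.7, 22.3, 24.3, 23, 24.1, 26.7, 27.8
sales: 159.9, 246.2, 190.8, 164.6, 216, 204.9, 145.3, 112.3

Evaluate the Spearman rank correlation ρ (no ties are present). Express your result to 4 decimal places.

-0.9048

Rank temp: 7, 1, 2, 5, 3, 4, 6, 8
Rank sales: 3, 8, 5, 4, 7, 6, 2, 1
d = rank(temp) − rank(sales): 4, -7, -3, 1, -4, -2, 4, 7; Σd² = 160
ρ = 1 − 6Σd² / [n(n²−1)] = 1 − 6×160 / (8×63) = 1 − 960/504 ≈ -0.9048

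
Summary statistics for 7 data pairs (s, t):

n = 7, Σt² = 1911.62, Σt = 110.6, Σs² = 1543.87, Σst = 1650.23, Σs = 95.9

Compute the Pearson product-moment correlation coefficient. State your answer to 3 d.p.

0.695

r = (nΣst − ΣsΣt) / √[(nΣs² − (Σs)²)(nΣt² − (Σt)²)]
Numerator: 7×1650.23 − 95.9×110.6 = 945.07
Denominator: √[(10807.09 − 9196.81)(13381.34 − 12232.36)] = √[1610.28 × 1148.98] = 1360.2130
r = 945.07 / 1360.2130 ≈ 0.695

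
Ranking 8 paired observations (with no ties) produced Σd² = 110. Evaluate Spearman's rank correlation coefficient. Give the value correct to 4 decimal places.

ρ = 1 − 6Σd² / [n(n²−1)] = 1 − 6×110 / (8×63)
  = 1 − 660/504 = 1 − 1.30952 ≈ -0.3095

-0.3095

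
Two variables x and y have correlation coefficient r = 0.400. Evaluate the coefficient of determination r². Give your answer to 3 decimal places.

r² = (0.400)² = 0.160

0.160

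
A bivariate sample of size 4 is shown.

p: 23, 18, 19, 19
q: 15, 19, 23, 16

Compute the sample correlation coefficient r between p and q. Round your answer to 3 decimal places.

n = 4, Σp = 79, Σq = 73, Σp² = 1575, Σq² = 1371, Σpq = 1428
nΣpq − ΣpΣq = 5712 − 5767 = -55
nΣp² − (Σp)² = 6300 − 6241 = 59; nΣq² − (Σq)² = 5484 − 5329 = 155
r = -55 / √(59 × 155) = -55 / 95.6295 ≈ -0.575

-0.575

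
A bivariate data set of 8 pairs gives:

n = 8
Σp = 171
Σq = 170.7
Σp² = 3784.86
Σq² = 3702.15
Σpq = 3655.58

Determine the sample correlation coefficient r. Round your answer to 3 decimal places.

r = (nΣpq − ΣpΣq) / √[(nΣp² − (Σp)²)(nΣq² − (Σq)²)]
Numerator: 8×3655.58 − 171×170.7 = 54.94
Denominator: √[(30278.88 − 29241)(29617.2 − 29138.49)] = √[1037.88 × 478.71] = 704.8713
r = 54.94 / 704.8713 ≈ 0.078

0.078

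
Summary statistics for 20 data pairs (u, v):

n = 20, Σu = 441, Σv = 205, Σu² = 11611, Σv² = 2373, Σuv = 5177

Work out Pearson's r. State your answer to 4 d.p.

0.9171

r = (nΣuv − ΣuΣv) / √[(nΣu² − (Σu)²)(nΣv² − (Σv)²)]
Numerator: 20×5177 − 441×205 = 13135
Denominator: √[(232220 − 194481)(47460 − 42025)] = √[37739 × 5435] = 14321.7131
r = 13135 / 14321.7131 ≈ 0.9171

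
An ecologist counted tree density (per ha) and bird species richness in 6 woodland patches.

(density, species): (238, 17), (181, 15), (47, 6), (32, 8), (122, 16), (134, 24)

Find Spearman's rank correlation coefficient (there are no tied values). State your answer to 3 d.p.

0.657

Rank density: 6, 5, 2, 1, 3, 4
Rank species: 5, 3, 1, 2, 4, 6
d = rank(density) − rank(species): 1, 2, 1, -1, -1, -2; Σd² = 12
ρ = 1 − 6Σd² / [n(n²−1)] = 1 − 6×12 / (6×35) = 1 − 72/210 ≈ 0.657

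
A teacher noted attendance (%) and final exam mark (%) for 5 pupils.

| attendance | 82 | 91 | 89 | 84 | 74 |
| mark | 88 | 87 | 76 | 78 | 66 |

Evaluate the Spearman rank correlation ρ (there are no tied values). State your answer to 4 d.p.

Rank attendance: 2, 5, 4, 3, 1
Rank mark: 5, 4, 2, 3, 1
d = rank(attendance) − rank(mark): -3, 1, 2, 0, 0; Σd² = 14
ρ = 1 − 6Σd² / [n(n²−1)] = 1 − 6×14 / (5×24) = 1 − 84/120 ≈ 0.3000

0.3000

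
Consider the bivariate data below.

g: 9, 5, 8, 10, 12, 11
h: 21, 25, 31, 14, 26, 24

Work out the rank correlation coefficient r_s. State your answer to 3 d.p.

-0.143

Rank g: 3, 1, 2, 4, 6, 5
Rank h: 2, 4, 6, 1, 5, 3
d = rank(g) − rank(h): 1, -3, -4, 3, 1, 2; Σd² = 40
ρ = 1 − 6Σd² / [n(n²−1)] = 1 − 6×40 / (6×35) = 1 − 240/210 ≈ -0.143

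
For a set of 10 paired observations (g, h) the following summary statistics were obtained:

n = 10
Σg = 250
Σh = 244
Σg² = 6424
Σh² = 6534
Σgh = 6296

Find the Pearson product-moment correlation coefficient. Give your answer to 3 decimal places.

0.617

r = (nΣgh − ΣgΣh) / √[(nΣg² − (Σg)²)(nΣh² − (Σh)²)]
Numerator: 10×6296 − 250×244 = 1960
Denominator: √[(64240 − 62500)(65340 − 59536)] = √[1740 × 5804] = 3177.8861
r = 1960 / 3177.8861 ≈ 0.617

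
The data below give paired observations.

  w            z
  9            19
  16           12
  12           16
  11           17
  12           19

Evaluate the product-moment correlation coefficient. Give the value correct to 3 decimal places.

n = 5, Σw = 60, Σz = 83, Σw² = 746, Σz² = 1411, Σwz = 970
nΣwz − ΣwΣz = 4850 − 4980 = -130
nΣw² − (Σw)² = 3730 − 3600 = 130; nΣz² − (Σz)² = 7055 − 6889 = 166
r = -130 / √(130 × 166) = -130 / 146.9013 ≈ -0.885

-0.885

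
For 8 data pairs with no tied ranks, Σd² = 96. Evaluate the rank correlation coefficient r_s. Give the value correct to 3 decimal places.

-0.143

ρ = 1 − 6Σd² / [n(n²−1)] = 1 − 6×96 / (8×63)
  = 1 − 576/504 = 1 − 1.1429 ≈ -0.143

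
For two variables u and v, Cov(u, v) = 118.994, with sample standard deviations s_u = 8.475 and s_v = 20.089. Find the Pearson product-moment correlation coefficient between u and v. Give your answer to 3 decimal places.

0.699

r = Cov(u,v) / (s_u · s_v) = 118.994 / (8.475 × 20.089)
  = 118.994 / 170.2543 ≈ 0.699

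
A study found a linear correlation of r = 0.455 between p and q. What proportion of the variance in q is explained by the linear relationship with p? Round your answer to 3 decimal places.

r² = (0.455)² = 0.207

0.207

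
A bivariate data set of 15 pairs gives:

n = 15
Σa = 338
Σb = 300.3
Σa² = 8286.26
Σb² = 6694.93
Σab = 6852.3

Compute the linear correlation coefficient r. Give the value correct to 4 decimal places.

r = (nΣab − ΣaΣb) / √[(nΣa² − (Σa)²)(nΣb² − (Σb)²)]
Numerator: 15×6852.3 − 338×300.3 = 1283.1
Denominator: √[(124293.9 − 114244)(100423.95 − 90180.09)] = √[10049.9 × 10243.86] = 10146.4165
r = 1283.1 / 10146.4165 ≈ 0.1265

0.1265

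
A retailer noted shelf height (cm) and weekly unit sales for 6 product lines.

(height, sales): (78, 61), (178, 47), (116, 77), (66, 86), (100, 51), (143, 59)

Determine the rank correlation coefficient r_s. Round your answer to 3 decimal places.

Rank height: 2, 6, 4, 1, 3, 5
Rank sales: 4, 1, 5, 6, 2, 3
d = rank(height) − rank(sales): -2, 5, -1, -5, 1, 2; Σd² = 60
ρ = 1 − 6Σd² / [n(n²−1)] = 1 − 6×60 / (6×35) = 1 − 360/210 ≈ -0.714

-0.714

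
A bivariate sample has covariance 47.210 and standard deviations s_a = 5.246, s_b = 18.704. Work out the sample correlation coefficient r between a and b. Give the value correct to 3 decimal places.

r = Cov(a,b) / (s_a · s_b) = 47.210 / (5.246 × 18.704)
  = 47.210 / 98.1212 ≈ 0.481

0.481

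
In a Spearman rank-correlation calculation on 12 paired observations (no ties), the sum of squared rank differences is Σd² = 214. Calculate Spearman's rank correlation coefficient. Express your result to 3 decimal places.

ρ = 1 − 6Σd² / [n(n²−1)] = 1 − 6×214 / (12×143)
  = 1 − 1284/1716 = 1 − 0.7483 ≈ 0.252

0.252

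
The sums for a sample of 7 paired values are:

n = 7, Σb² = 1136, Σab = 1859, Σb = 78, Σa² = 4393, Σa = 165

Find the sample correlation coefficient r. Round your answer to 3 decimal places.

r = (nΣab − ΣaΣb) / √[(nΣa² − (Σa)²)(nΣb² − (Σb)²)]
Numerator: 7×1859 − 165×78 = 143
Denominator: √[(30751 − 27225)(7952 − 6084)] = √[3526 × 1868] = 2566.4310
r = 143 / 2566.4310 ≈ 0.056

0.056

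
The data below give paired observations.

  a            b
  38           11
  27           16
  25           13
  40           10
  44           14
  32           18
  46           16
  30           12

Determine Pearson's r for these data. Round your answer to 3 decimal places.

-0.095

n = 8, Σa = 282, Σb = 110, Σa² = 10374, Σb² = 1566, Σab = 3863
nΣab − ΣaΣb = 30904 − 31020 = -116
nΣa² − (Σa)² = 82992 − 79524 = 3468; nΣb² − (Σb)² = 12528 − 12100 = 428
r = -116 / √(3468 × 428) = -116 / 1218.3202 ≈ -0.095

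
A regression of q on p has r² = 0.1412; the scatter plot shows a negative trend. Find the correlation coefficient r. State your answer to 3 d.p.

-0.376

|r| = √0.1412 = 0.376
The association is negative, so r = −0.376.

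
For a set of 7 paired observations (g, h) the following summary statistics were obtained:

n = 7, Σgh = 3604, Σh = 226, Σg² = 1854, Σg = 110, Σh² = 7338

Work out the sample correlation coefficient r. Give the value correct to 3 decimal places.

0.729

r = (nΣgh − ΣgΣh) / √[(nΣg² − (Σg)²)(nΣh² − (Σh)²)]
Numerator: 7×3604 − 110×226 = 368
Denominator: √[(12978 − 12100)(51366 − 51076)] = √[878 × 290] = 504.5989
r = 368 / 504.5989 ≈ 0.729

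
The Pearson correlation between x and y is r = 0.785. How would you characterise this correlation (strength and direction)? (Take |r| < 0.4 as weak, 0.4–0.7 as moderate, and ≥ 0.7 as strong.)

strong positive

r = 0.785 > 0 so the relationship is positive.
|r| = 0.785, which falls in the strong range.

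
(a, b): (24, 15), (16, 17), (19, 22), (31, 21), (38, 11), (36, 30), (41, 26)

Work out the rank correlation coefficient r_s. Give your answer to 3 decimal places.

Rank a: 3, 1, 2, 4, 6, 5, 7
Rank b: 2, 3, 5, 4, 1, 7, 6
d = rank(a) − rank(b): 1, -2, -3, 0, 5, -2, 1; Σd² = 44
ρ = 1 − 6Σd² / [n(n²−1)] = 1 − 6×44 / (7×48) = 1 − 264/336 ≈ 0.214

0.214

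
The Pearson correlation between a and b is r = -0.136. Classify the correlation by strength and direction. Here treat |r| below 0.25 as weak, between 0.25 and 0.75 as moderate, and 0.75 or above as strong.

r = -0.136 < 0 so the relationship is negative.
|r| = 0.136, which falls in the weak range.

weak negative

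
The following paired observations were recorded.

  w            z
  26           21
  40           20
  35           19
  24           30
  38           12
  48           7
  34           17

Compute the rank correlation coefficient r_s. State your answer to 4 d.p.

Rank w: 2, 6, 4, 1, 5, 7, 3
Rank z: 6, 5, 4, 7, 2, 1, 3
d = rank(w) − rank(z): -4, 1, 0, -6, 3, 6, 0; Σd² = 98
ρ = 1 − 6Σd² / [n(n²−1)] = 1 − 6×98 / (7×48) = 1 − 588/336 ≈ -0.7500

-0.7500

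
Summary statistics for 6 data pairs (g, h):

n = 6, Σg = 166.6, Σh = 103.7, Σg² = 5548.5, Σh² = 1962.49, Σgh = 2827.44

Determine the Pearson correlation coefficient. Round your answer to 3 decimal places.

r = (nΣgh − ΣgΣh) / √[(nΣg² − (Σg)²)(nΣh² − (Σh)²)]
Numerator: 6×2827.44 − 166.6×103.7 = -311.78
Denominator: √[(33291 − 27755.56)(11774.94 − 10753.69)] = √[5535.44 × 1021.25] = 2377.6182
r = -311.78 / 2377.6182 ≈ -0.131

-0.131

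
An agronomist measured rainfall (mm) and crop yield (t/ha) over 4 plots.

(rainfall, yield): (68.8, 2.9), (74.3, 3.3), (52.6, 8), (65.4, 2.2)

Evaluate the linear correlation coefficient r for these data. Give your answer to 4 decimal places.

n = 4, Σx = 261.1, Σy = 16.4, Σx² = 17297.85, Σy² = 88.14, Σxy = 1009.39
nΣxy − ΣxΣy = 4037.56 − 4282.04 = -244.48
nΣx² − (Σx)² = 69191.4 − 68173.21 = 1018.19; nΣy² − (Σy)² = 352.56 − 268.96 = 83.6
r = -244.48 / √(1018.19 × 83.6) = -244.48 / 291.7545 ≈ -0.8380

-0.8380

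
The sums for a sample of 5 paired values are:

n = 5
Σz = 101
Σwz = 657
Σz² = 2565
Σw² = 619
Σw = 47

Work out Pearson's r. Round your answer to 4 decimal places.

-0.9588

r = (nΣwz − ΣwΣz) / √[(nΣw² − (Σw)²)(nΣz² − (Σz)²)]
Numerator: 5×657 − 47×101 = -1462
Denominator: √[(3095 − 2209)(12825 − 10201)] = √[886 × 2624] = 1524.7505
r = -1462 / 1524.7505 ≈ -0.9588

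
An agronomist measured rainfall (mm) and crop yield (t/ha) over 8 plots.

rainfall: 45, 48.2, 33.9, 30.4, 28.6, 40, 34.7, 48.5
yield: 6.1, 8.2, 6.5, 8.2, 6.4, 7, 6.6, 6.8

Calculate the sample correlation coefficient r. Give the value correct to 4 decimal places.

n = 8, Σx = 309.3, Σy = 55.8, Σx² = 12395.91, Σy² = 393.7, Σxy = 2161.23
nΣxy − ΣxΣy = 17289.84 − 17258.94 = 30.9
nΣx² − (Σx)² = 99167.28 − 95666.49 = 3500.79; nΣy² − (Σy)² = 3149.6 − 3113.64 = 35.96
r = 30.9 / √(3500.79 × 35.96) = 30.9 / 354.8076 ≈ 0.0871

0.0871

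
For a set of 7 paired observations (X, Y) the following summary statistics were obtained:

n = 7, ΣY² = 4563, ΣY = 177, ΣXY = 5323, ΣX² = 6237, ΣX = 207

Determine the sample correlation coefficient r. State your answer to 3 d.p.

0.883

r = (nΣXY − ΣXΣY) / √[(nΣX² − (ΣX)²)(nΣY² − (ΣY)²)]
Numerator: 7×5323 − 207×177 = 622
Denominator: √[(43659 − 42849)(31941 − 31329)] = √[810 × 612] = 704.0739
r = 622 / 704.0739 ≈ 0.883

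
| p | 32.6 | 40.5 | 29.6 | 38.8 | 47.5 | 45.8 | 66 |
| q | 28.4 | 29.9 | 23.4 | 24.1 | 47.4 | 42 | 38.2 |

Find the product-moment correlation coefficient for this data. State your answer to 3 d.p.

n = 7, Σp = 300.8, Σq = 233.4, Σp² = 13794.5, Σq² = 8298.94, Σpq = 10460.81
nΣpq − ΣpΣq = 73225.67 − 70206.72 = 3018.95
nΣp² − (Σp)² = 96561.5 − 90480.64 = 6080.86; nΣq² − (Σq)² = 58092.58 − 54475.56 = 3617.02
r = 3018.95 / √(6080.86 × 3617.02) = 3018.95 / 4689.8393 ≈ 0.644

0.644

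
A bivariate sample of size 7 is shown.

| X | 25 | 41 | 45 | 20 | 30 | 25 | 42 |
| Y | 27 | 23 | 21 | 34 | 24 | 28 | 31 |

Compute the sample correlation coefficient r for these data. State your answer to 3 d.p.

-0.577

n = 7, ΣX = 228, ΣY = 188, ΣX² = 8020, ΣY² = 5176, ΣXY = 5965
nΣXY − ΣXΣY = 41755 − 42864 = -1109
nΣX² − (ΣX)² = 56140 − 51984 = 4156; nΣY² − (ΣY)² = 36232 − 35344 = 888
r = -1109 / √(4156 × 888) = -1109 / 1921.0747 ≈ -0.577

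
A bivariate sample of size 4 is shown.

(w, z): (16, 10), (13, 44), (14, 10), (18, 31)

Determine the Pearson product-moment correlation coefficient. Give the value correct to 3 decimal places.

-0.168

n = 4, Σw = 61, Σz = 95, Σw² = 945, Σz² = 3097, Σwz = 1430
nΣwz − ΣwΣz = 5720 − 5795 = -75
nΣw² − (Σw)² = 3780 − 3721 = 59; nΣz² − (Σz)² = 12388 − 9025 = 3363
r = -75 / √(59 × 3363) = -75 / 445.4402 ≈ -0.168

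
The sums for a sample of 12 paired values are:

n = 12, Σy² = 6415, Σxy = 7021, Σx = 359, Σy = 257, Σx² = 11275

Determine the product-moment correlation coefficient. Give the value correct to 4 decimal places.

r = (nΣxy − ΣxΣy) / √[(nΣx² − (Σx)²)(nΣy² − (Σy)²)]
Numerator: 12×7021 − 359×257 = -8011
Denominator: √[(135300 − 128881)(76980 − 66049)] = √[6419 × 10931] = 8376.5201
r = -8011 / 8376.5201 ≈ -0.9564

-0.9564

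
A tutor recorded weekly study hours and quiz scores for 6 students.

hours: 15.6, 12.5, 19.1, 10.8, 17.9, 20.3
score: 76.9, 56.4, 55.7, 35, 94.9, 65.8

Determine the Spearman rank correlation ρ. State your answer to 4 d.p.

Rank hours: 3, 2, 5, 1, 4, 6
Rank score: 5, 3, 2, 1, 6, 4
d = rank(hours) − rank(score): -2, -1, 3, 0, -2, 2; Σd² = 22
ρ = 1 − 6Σd² / [n(n²−1)] = 1 − 6×22 / (6×35) = 1 − 132/210 ≈ 0.3714

0.3714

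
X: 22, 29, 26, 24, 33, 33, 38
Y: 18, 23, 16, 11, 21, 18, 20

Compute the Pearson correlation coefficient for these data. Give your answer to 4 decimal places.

0.5307

n = 7, ΣX = 205, ΣY = 127, ΣX² = 6199, ΣY² = 2395, ΣXY = 3790
nΣXY − ΣXΣY = 26530 − 26035 = 495
nΣX² − (ΣX)² = 43393 − 42025 = 1368; nΣY² − (ΣY)² = 16765 − 16129 = 636
r = 495 / √(1368 × 636) = 495 / 932.7636 ≈ 0.5307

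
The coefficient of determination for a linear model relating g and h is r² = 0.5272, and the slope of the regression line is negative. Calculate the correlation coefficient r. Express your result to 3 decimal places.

-0.726

|r| = √0.5272 = 0.726
The association is negative, so r = −0.726.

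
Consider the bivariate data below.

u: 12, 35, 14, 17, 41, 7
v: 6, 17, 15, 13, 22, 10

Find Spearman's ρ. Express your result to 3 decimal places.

Rank u: 2, 5, 3, 4, 6, 1
Rank v: 1, 5, 4, 3, 6, 2
d = rank(u) − rank(v): 1, 0, -1, 1, 0, -1; Σd² = 4
ρ = 1 − 6Σd² / [n(n²−1)] = 1 − 6×4 / (6×35) = 1 − 24/210 ≈ 0.886

0.886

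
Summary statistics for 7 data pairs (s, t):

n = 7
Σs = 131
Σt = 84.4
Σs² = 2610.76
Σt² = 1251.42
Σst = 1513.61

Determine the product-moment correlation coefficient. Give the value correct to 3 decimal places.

r = (nΣst − ΣsΣt) / √[(nΣs² − (Σs)²)(nΣt² − (Σt)²)]
Numerator: 7×1513.61 − 131×84.4 = -461.13
Denominator: √[(18275.32 − 17161)(8759.94 − 7123.36)] = √[1114.32 × 1636.58] = 1350.4347
r = -461.13 / 1350.4347 ≈ -0.341

-0.341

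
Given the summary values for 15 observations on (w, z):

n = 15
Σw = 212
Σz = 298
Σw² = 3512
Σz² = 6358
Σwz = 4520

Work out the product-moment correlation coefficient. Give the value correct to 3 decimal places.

0.649

r = (nΣwz − ΣwΣz) / √[(nΣw² − (Σw)²)(nΣz² − (Σz)²)]
Numerator: 15×4520 − 212×298 = 4624
Denominator: √[(52680 − 44944)(95370 − 88804)] = √[7736 × 6566] = 7127.0314
r = 4624 / 7127.0314 ≈ 0.649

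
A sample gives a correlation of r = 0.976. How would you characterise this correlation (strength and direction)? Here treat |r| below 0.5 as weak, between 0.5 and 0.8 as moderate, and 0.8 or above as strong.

r = 0.976 > 0 so the relationship is positive.
|r| = 0.976, which falls in the strong range.

strong positive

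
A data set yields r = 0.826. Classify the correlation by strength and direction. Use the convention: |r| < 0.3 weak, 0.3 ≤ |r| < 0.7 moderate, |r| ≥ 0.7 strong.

r = 0.826 > 0 so the relationship is positive.
|r| = 0.826, which falls in the strong range.

strong positive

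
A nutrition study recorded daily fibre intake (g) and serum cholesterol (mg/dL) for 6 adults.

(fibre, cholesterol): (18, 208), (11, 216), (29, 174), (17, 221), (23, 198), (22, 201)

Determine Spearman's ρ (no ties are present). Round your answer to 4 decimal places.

-0.9429

Rank fibre: 3, 1, 6, 2, 5, 4
Rank cholesterol: 4, 5, 1, 6, 2, 3
d = rank(fibre) − rank(cholesterol): -1, -4, 5, -4, 3, 1; Σd² = 68
ρ = 1 − 6Σd² / [n(n²−1)] = 1 − 6×68 / (6×35) = 1 − 408/210 ≈ -0.9429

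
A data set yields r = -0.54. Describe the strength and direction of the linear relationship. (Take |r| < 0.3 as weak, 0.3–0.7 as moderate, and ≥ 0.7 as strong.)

r = -0.54 < 0 so the relationship is negative.
|r| = 0.54, which falls in the moderate range.

moderate negative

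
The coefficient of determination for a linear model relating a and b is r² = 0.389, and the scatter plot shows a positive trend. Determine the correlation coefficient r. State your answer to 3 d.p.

0.624

|r| = √0.389 = 0.624
The association is positive, so r = 0.624.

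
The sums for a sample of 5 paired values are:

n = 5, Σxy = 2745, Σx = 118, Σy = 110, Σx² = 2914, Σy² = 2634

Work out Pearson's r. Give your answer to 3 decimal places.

r = (nΣxy − ΣxΣy) / √[(nΣx² − (Σx)²)(nΣy² − (Σy)²)]
Numerator: 5×2745 − 118×110 = 745
Denominator: √[(14570 − 13924)(13170 − 12100)] = √[646 × 1070] = 831.3964
r = 745 / 831.3964 ≈ 0.896

0.896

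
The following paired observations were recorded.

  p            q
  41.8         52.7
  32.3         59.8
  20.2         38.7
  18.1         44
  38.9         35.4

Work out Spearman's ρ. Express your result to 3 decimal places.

Rank p: 5, 3, 2, 1, 4
Rank q: 4, 5, 2, 3, 1
d = rank(p) − rank(q): 1, -2, 0, -2, 3; Σd² = 18
ρ = 1 − 6Σd² / [n(n²−1)] = 1 − 6×18 / (5×24) = 1 − 108/120 ≈ 0.100

0.100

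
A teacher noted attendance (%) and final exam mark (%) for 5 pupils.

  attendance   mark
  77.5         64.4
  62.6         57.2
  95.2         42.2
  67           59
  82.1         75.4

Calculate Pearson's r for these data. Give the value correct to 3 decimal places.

-0.311

n = 5, Σx = 384.4, Σy = 298.2, Σx² = 30217.46, Σy² = 18366.2, Σxy = 22732.5
nΣxy − ΣxΣy = 113662.5 − 114628.08 = -965.58
nΣx² − (Σx)² = 151087.3 − 147763.36 = 3323.94; nΣy² − (Σy)² = 91831 − 88923.24 = 2907.76
r = -965.58 / √(3323.94 × 2907.76) = -965.58 / 3108.8937 ≈ -0.311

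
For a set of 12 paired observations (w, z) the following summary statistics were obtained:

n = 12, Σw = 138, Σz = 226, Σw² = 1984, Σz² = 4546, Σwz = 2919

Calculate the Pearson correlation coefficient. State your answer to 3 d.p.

0.944

r = (nΣwz − ΣwΣz) / √[(nΣw² − (Σw)²)(nΣz² − (Σz)²)]
Numerator: 12×2919 − 138×226 = 3840
Denominator: √[(23808 − 19044)(54552 − 51076)] = √[4764 × 3476] = 4069.3567
r = 3840 / 4069.3567 ≈ 0.944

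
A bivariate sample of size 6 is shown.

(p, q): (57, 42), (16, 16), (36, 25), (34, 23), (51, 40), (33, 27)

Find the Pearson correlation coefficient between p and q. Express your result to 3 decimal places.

0.972

n = 6, Σp = 227, Σq = 173, Σp² = 9647, Σq² = 5503, Σpq = 7263
nΣpq − ΣpΣq = 43578 − 39271 = 4307
nΣp² − (Σp)² = 57882 − 51529 = 6353; nΣq² − (Σq)² = 33018 − 29929 = 3089
r = 4307 / √(6353 × 3089) = 4307 / 4429.9455 ≈ 0.972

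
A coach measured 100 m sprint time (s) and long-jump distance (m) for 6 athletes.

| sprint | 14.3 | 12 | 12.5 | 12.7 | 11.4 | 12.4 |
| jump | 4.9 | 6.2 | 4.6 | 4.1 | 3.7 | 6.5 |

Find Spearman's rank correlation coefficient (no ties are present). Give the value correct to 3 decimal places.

Rank sprint: 6, 2, 4, 5, 1, 3
Rank jump: 4, 5, 3, 2, 1, 6
d = rank(sprint) − rank(jump): 2, -3, 1, 3, 0, -3; Σd² = 32
ρ = 1 − 6Σd² / [n(n²−1)] = 1 − 6×32 / (6×35) = 1 − 192/210 ≈ 0.086

0.086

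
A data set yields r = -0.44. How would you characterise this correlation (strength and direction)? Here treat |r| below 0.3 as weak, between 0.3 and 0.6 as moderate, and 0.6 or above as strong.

r = -0.44 < 0 so the relationship is negative.
|r| = 0.44, which falls in the moderate range.

moderate negative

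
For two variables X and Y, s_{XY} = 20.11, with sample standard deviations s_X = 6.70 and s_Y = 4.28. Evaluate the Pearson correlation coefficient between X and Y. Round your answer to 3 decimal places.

0.701

r = Cov(X,Y) / (s_X · s_Y) = 20.11 / (6.70 × 4.28)
  = 20.11 / 28.6760 ≈ 0.701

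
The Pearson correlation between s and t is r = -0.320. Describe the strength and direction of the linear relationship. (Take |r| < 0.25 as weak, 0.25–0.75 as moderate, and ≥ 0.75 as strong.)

moderate negative

r = -0.320 < 0 so the relationship is negative.
|r| = 0.320, which falls in the moderate range.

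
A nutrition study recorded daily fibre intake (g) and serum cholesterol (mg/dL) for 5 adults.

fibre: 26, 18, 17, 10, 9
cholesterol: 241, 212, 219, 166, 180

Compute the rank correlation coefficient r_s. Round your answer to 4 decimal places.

0.8000

Rank fibre: 5, 4, 3, 2, 1
Rank cholesterol: 5, 3, 4, 1, 2
d = rank(fibre) − rank(cholesterol): 0, 1, -1, 1, -1; Σd² = 4
ρ = 1 − 6Σd² / [n(n²−1)] = 1 − 6×4 / (5×24) = 1 − 24/120 ≈ 0.8000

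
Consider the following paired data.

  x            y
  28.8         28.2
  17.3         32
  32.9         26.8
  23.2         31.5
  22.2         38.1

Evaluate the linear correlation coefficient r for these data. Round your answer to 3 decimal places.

n = 5, Σx = 124.4, Σy = 156.6, Σx² = 3242.22, Σy² = 4981.34, Σxy = 3824.1
nΣxy − ΣxΣy = 19120.5 − 19481.04 = -360.54
nΣx² − (Σx)² = 16211.1 − 15475.36 = 735.74; nΣy² − (Σy)² = 24906.7 − 24523.56 = 383.14
r = -360.54 / √(735.74 × 383.14) = -360.54 / 530.9345 ≈ -0.679

-0.679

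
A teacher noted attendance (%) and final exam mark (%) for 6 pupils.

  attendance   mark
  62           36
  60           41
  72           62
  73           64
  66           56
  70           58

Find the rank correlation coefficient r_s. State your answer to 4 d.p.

0.9429

Rank attendance: 2, 1, 5, 6, 3, 4
Rank mark: 1, 2, 5, 6, 3, 4
d = rank(attendance) − rank(mark): 1, -1, 0, 0, 0, 0; Σd² = 2
ρ = 1 − 6Σd² / [n(n²−1)] = 1 − 6×2 / (6×35) = 1 − 12/210 ≈ 0.9429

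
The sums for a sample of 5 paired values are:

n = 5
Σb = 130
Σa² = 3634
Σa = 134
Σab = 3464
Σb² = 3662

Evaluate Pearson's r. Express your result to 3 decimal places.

r = (nΣab − ΣaΣb) / √[(nΣa² − (Σa)²)(nΣb² − (Σb)²)]
Numerator: 5×3464 − 134×130 = -100
Denominator: √[(18170 − 17956)(18310 − 16900)] = √[214 × 1410] = 549.3087
r = -100 / 549.3087 ≈ -0.182

-0.182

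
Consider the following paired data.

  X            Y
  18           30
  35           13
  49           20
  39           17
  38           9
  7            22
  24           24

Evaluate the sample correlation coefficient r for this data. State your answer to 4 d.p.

n = 7, ΣX = 210, ΣY = 135, ΣX² = 7540, ΣY² = 2899, ΣXY = 3710
nΣXY − ΣXΣY = 25970 − 28350 = -2380
nΣX² − (ΣX)² = 52780 − 44100 = 8680; nΣY² − (ΣY)² = 20293 − 18225 = 2068
r = -2380 / √(8680 × 2068) = -2380 / 4236.7724 ≈ -0.5617

-0.5617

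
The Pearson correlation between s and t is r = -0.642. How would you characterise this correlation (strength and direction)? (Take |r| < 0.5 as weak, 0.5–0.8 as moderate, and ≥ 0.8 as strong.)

r = -0.642 < 0 so the relationship is negative.
|r| = 0.642, which falls in the moderate range.

moderate negative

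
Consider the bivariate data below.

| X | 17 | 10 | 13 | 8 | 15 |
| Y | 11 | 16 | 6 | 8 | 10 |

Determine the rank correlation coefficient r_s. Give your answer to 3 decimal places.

Rank X: 5, 2, 3, 1, 4
Rank Y: 4, 5, 1, 2, 3
d = rank(X) − rank(Y): 1, -3, 2, -1, 1; Σd² = 16
ρ = 1 − 6Σd² / [n(n²−1)] = 1 − 6×16 / (5×24) = 1 − 96/120 ≈ 0.200

0.200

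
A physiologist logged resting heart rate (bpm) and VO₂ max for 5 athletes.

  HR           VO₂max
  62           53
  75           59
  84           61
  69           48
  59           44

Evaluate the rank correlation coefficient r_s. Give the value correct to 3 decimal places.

0.900

Rank HR: 2, 4, 5, 3, 1
Rank VO₂max: 3, 4, 5, 2, 1
d = rank(HR) − rank(VO₂max): -1, 0, 0, 1, 0; Σd² = 2
ρ = 1 − 6Σd² / [n(n²−1)] = 1 − 6×2 / (5×24) = 1 − 12/120 ≈ 0.900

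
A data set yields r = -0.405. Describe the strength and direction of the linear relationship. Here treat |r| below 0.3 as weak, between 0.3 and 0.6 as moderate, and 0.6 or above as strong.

moderate negative

r = -0.405 < 0 so the relationship is negative.
|r| = 0.405, which falls in the moderate range.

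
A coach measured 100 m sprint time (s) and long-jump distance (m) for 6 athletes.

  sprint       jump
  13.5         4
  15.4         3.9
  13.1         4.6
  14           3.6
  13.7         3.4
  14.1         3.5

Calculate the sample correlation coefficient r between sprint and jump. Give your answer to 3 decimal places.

n = 6, Σx = 83.8, Σy = 23, Σx² = 1173.52, Σy² = 89.14, Σxy = 320.65
nΣxy − ΣxΣy = 1923.9 − 1927.4 = -3.5
nΣx² − (Σx)² = 7041.12 − 7022.44 = 18.68; nΣy² − (Σy)² = 534.84 − 529 = 5.84
r = -3.5 / √(18.68 × 5.84) = -3.5 / 10.4447 ≈ -0.335

-0.335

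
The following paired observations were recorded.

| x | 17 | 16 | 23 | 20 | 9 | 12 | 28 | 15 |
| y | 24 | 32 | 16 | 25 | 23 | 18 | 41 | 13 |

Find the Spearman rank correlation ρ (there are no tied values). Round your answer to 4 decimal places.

Rank x: 5, 4, 7, 6, 1, 2, 8, 3
Rank y: 5, 7, 2, 6, 4, 3, 8, 1
d = rank(x) − rank(y): 0, -3, 5, 0, -3, -1, 0, 2; Σd² = 48
ρ = 1 − 6Σd² / [n(n²−1)] = 1 − 6×48 / (8×63) = 1 − 288/504 ≈ 0.4286

0.4286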